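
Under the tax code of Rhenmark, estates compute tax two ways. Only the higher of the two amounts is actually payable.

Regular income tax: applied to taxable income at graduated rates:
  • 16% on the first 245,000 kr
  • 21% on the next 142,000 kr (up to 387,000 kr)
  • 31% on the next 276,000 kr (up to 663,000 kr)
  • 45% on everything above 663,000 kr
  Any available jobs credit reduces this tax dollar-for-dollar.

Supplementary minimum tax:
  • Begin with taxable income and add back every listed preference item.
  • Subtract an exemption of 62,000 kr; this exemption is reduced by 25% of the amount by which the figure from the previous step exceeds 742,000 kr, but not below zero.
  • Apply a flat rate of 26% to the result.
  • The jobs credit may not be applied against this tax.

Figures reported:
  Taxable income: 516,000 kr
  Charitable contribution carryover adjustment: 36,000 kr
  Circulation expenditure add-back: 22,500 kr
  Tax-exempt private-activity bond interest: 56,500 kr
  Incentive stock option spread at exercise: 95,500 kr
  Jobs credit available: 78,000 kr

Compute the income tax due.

Regular income tax:
  245,000 kr × 16% = 39,200 kr
  142,000 kr × 21% = 29,820 kr
  129,000 kr × 31% = 39,990 kr
  → 109,010 kr
  Less jobs credit 78,000 kr → 31,010 kr

Supplementary minimum tax:
  Adjusted income: 516,000 kr + 36,000 kr + 22,500 kr + 56,500 kr + 95,500 kr = 726,500 kr
  Exemption: 726,500 kr ≤ 742,000 kr, so full 62,000 kr applies
  Base: 726,500 kr − 62,000 kr = 664,500 kr
  664,500 kr × 26% = 172,770 kr

172,770 kr > 31,010 kr, so the supplementary minimum tax is the binding amount.

172,770 kr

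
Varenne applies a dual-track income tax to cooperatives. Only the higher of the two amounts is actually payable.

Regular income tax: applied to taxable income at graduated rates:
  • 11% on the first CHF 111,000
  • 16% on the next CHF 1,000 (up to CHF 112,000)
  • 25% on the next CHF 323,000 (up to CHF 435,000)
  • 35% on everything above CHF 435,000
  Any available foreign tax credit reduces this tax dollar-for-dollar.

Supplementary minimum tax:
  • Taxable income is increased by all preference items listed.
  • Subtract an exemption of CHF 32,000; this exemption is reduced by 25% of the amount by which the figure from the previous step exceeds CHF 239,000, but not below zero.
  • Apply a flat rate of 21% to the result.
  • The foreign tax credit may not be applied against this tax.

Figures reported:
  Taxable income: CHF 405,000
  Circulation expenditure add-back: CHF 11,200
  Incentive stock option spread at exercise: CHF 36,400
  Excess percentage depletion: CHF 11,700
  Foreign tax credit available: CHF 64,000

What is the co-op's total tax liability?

Supplementary minimum tax:
  Adjusted income: CHF 405,000 + CHF 11,200 + CHF 36,400 + CHF 11,700 = CHF 464,300
  Exemption: 25% × (CHF 464,300 − CHF 239,000) = CHF 56,325 ≥ CHF 32,000, so the exemption is fully phased out
  Base: CHF 464,300 − CHF 0 = CHF 464,300
  CHF 464,300 × 21% = CHF 97,503

Regular income tax:
  CHF 111,000 × 11% = CHF 12,210
  CHF 1,000 × 16% = CHF 160
  CHF 293,000 × 25% = CHF 73,250
  → CHF 85,620
  Less foreign tax credit CHF 64,000 → CHF 21,620

CHF 97,503 > CHF 21,620, so the supplementary minimum tax is the binding amount.

CHF 97,503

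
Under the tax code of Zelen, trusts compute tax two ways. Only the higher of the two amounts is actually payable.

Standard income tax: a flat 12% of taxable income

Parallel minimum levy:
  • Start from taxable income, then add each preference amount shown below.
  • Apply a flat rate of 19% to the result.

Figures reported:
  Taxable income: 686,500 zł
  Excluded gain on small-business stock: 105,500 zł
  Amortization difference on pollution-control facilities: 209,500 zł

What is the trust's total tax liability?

190,285 zł

Standard income tax:
  686,500 zł × 12% = 82,380 zł

Parallel minimum levy:
  Adjusted income: 686,500 zł + 105,500 zł + 209,500 zł = 1,001,500 zł
  1,001,500 zł × 19% = 190,285 zł

190,285 zł > 82,380 zł, so the parallel minimum levy is the binding amount.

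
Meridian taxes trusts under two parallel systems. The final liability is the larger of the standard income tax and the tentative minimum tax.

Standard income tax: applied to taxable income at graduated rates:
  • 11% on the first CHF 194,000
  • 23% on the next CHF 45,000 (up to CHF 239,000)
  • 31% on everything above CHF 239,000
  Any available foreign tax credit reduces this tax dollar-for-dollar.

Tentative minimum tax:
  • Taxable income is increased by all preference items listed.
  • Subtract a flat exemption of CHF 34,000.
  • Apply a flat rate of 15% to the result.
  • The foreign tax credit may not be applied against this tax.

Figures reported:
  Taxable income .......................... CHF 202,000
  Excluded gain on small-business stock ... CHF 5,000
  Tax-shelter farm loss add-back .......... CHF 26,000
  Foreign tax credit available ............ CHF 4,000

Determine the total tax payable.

Tentative minimum tax:
  Adjusted income: CHF 202,000 + CHF 5,000 + CHF 26,000 = CHF 233,000
  Less exemption CHF 34,000 → base CHF 199,000
  CHF 199,000 × 15% = CHF 29,850

Standard income tax:
  CHF 194,000 × 11% = CHF 21,340
  CHF 8,000 × 23% = CHF 1,840
  → CHF 23,180
  Less foreign tax credit CHF 4,000 → CHF 19,180

CHF 29,850 > CHF 19,180, so the tentative minimum tax is the binding amount.

CHF 29,850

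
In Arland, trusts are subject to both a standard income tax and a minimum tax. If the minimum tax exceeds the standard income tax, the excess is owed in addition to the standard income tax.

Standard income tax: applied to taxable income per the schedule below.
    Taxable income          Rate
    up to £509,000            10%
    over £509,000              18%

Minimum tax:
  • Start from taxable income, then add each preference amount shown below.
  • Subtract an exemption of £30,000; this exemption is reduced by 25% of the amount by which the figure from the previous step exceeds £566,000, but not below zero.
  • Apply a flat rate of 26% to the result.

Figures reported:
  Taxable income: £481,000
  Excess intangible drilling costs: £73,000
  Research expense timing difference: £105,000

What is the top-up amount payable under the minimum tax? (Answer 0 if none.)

£121,485

Standard income tax:
  £481,000 × 10% = £48,100

Minimum tax:
  Adjusted income: £481,000 + £73,000 + £105,000 = £659,000
  Exemption: £30,000 − 25% × (£659,000 − £566,000) = £30,000 − £23,250 = £6,750
  Base: £659,000 − £6,750 = £652,250
  £652,250 × 26% = £169,585

Excess of minimum tax over standard income tax: £169,585 − £48,100 = £121,485.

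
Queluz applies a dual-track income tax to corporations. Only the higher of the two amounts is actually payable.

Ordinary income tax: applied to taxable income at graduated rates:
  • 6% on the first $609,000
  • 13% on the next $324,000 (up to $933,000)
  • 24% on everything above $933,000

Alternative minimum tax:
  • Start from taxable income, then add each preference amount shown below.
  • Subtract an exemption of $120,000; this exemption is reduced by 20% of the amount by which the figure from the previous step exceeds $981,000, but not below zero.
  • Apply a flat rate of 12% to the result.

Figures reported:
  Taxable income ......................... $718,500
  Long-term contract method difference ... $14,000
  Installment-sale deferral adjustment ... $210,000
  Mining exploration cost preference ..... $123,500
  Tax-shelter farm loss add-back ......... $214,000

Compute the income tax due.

$146,376

Alternative minimum tax:
  Adjusted income: $718,500 + $14,000 + $210,000 + $123,500 + $214,000 = $1,280,000
  Exemption: $120,000 − 20% × ($1,280,000 − $981,000) = $120,000 − $59,800 = $60,200
  Base: $1,280,000 − $60,200 = $1,219,800
  $1,219,800 × 12% = $146,376

Ordinary income tax:
  $609,000 × 6% = $36,540
  $109,500 × 13% = $14,235
  → $50,775

$146,376 > $50,775, so the alternative minimum tax is the binding amount.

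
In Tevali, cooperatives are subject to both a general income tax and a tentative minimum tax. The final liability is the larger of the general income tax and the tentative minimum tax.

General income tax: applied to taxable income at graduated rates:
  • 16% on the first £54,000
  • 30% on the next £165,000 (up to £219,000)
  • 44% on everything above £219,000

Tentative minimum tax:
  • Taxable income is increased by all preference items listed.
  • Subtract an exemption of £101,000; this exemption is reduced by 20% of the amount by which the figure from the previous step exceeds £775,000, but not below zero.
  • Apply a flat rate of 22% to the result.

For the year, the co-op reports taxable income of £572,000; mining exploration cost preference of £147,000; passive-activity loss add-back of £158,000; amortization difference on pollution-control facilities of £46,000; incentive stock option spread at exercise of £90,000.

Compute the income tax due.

General income tax:
  £54,000 × 16% = £8,640
  £165,000 × 30% = £49,500
  £353,000 × 44% = £155,320
  → £213,460

Tentative minimum tax:
  Adjusted income: £572,000 + £147,000 + £158,000 + £46,000 + £90,000 = £1,013,000
  Exemption: £101,000 − 20% × (£1,013,000 − £775,000) = £101,000 − £47,600 = £53,400
  Base: £1,013,000 − £53,400 = £959,600
  £959,600 × 22% = £211,112

£213,460 > £211,112, so the general income tax governs.

£213,460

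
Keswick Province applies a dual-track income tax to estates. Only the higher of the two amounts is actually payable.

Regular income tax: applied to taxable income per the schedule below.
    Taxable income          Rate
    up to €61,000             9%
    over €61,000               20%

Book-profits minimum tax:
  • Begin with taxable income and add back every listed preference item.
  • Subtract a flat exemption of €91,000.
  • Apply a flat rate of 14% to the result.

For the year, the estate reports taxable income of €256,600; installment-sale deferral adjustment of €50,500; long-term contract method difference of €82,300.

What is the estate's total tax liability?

Book-profits minimum tax:
  Adjusted income: €256,600 + €50,500 + €82,300 = €389,400
  Less exemption €91,000 → base €298,400
  €298,400 × 14% = €41,776

Regular income tax:
  €61,000 × 9% = €5,490
  €195,600 × 20% = €39,120
  → €44,610

€44,610 > €41,776, so the regular income tax governs.

€44,610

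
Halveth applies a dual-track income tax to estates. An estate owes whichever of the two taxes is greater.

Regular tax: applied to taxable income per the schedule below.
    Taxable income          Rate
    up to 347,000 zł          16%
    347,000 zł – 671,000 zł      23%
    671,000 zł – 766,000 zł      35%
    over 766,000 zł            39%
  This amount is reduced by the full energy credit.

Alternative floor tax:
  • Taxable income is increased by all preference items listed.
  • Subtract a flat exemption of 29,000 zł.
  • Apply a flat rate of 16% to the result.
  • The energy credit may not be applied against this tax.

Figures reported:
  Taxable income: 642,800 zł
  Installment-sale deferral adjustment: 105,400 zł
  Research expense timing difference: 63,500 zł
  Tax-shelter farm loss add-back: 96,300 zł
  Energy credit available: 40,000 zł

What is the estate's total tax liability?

140,640 zł

Regular tax:
  347,000 zł × 16% = 55,520 zł
  295,800 zł × 23% = 68,034 zł
  → 123,554 zł
  Less energy credit 40,000 zł → 83,554 zł

Alternative floor tax:
  Adjusted income: 642,800 zł + 105,400 zł + 63,500 zł + 96,300 zł = 908,000 zł
  Less exemption 29,000 zł → base 879,000 zł
  879,000 zł × 16% = 140,640 zł

140,640 zł > 83,554 zł, so the alternative floor tax is the binding amount.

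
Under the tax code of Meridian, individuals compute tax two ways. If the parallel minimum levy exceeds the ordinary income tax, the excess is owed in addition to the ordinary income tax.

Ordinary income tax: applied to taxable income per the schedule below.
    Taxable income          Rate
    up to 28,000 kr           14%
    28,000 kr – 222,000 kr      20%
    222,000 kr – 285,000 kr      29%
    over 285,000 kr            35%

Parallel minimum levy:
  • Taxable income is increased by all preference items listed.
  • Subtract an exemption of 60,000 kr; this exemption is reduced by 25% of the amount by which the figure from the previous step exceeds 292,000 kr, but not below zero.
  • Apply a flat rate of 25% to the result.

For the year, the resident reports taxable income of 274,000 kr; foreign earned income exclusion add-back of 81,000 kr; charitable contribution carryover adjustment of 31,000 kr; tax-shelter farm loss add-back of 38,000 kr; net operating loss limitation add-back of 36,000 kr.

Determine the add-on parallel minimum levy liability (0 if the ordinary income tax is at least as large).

52,700 kr

Ordinary income tax:
  28,000 kr × 14% = 3,920 kr
  194,000 kr × 20% = 38,800 kr
  52,000 kr × 29% = 15,080 kr
  → 57,800 kr

Parallel minimum levy:
  Adjusted income: 274,000 kr + 81,000 kr + 31,000 kr + 38,000 kr + 36,000 kr = 460,000 kr
  Exemption: 60,000 kr − 25% × (460,000 kr − 292,000 kr) = 60,000 kr − 42,000 kr = 18,000 kr
  Base: 460,000 kr − 18,000 kr = 442,000 kr
  442,000 kr × 25% = 110,500 kr

Excess of parallel minimum levy over ordinary income tax: 110,500 kr − 57,800 kr = 52,700 kr.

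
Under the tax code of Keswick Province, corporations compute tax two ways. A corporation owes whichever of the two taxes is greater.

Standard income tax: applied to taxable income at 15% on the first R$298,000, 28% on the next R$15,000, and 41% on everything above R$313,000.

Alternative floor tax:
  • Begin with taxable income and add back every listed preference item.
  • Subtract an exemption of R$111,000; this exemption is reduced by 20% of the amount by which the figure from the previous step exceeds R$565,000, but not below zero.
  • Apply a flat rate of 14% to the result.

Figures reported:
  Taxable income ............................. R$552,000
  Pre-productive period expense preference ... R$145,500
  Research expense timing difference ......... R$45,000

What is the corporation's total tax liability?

R$146,890

Standard income tax:
  R$298,000 × 15% = R$44,700
  R$15,000 × 28% = R$4,200
  R$239,000 × 41% = R$97,990
  → R$146,890

Alternative floor tax:
  Adjusted income: R$552,000 + R$145,500 + R$45,000 = R$742,500
  Exemption: R$111,000 − 20% × (R$742,500 − R$565,000) = R$111,000 − R$35,500 = R$75,500
  Base: R$742,500 − R$75,500 = R$667,000
  R$667,000 × 14% = R$93,380

R$146,890 > R$93,380, so the standard income tax governs.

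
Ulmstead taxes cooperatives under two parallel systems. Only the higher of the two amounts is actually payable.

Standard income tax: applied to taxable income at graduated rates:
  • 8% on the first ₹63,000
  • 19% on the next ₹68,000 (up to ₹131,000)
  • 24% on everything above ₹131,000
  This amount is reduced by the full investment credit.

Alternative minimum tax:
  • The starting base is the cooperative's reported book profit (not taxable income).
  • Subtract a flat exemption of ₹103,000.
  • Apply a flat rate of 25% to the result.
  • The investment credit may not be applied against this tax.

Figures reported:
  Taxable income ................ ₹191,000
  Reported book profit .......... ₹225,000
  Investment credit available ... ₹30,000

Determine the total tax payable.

₹30,500

Alternative minimum tax:
  Base (reported book profit): ₹225,000
  Less exemption ₹103,000 → base ₹122,000
  ₹122,000 × 25% = ₹30,500

Standard income tax:
  ₹63,000 × 8% = ₹5,040
  ₹68,000 × 19% = ₹12,920
  ₹60,000 × 24% = ₹14,400
  → ₹32,360
  Less investment credit ₹30,000 → ₹2,360

₹30,500 > ₹2,360, so the alternative minimum tax is the binding amount.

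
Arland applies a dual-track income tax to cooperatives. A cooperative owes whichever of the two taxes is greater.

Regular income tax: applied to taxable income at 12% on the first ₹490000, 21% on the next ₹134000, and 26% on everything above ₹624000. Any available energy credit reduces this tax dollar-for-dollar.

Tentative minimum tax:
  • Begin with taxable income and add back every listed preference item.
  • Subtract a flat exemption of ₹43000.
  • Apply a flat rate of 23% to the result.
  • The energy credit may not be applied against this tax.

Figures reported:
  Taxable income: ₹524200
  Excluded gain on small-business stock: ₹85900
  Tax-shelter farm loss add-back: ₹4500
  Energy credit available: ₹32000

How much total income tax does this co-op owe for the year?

₹131468

Tentative minimum tax:
  Adjusted income: ₹524200 + ₹85900 + ₹4500 = ₹614600
  Less exemption ₹43000 → base ₹571600
  ₹571600 × 23% = ₹131468

Regular income tax:
  ₹490000 × 12% = ₹58800
  ₹34200 × 21% = ₹7182
  → ₹65982
  Less energy credit ₹32000 → ₹33982

₹131468 > ₹33982, so the tentative minimum tax is the binding amount.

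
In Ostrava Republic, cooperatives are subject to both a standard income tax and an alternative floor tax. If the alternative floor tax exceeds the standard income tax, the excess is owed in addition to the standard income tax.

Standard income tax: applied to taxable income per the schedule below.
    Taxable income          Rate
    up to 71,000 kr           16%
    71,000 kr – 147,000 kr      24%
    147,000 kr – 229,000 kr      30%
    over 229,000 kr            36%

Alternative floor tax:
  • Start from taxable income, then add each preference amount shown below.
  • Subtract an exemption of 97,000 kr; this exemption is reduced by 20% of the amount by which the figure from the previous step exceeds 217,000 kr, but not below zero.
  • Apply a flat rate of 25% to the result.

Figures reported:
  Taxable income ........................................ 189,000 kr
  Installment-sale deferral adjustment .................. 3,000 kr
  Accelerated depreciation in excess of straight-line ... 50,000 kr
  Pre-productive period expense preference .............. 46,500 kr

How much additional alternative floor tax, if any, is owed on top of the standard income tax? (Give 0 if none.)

9,250 kr

Standard income tax:
  71,000 kr × 16% = 11,360 kr
  76,000 kr × 24% = 18,240 kr
  42,000 kr × 30% = 12,600 kr
  → 42,200 kr

Alternative floor tax:
  Adjusted income: 189,000 kr + 3,000 kr + 50,000 kr + 46,500 kr = 288,500 kr
  Exemption: 97,000 kr − 20% × (288,500 kr − 217,000 kr) = 97,000 kr − 14,300 kr = 82,700 kr
  Base: 288,500 kr − 82,700 kr = 205,800 kr
  205,800 kr × 25% = 51,450 kr

Excess of alternative floor tax over standard income tax: 51,450 kr − 42,200 kr = 9,250 kr.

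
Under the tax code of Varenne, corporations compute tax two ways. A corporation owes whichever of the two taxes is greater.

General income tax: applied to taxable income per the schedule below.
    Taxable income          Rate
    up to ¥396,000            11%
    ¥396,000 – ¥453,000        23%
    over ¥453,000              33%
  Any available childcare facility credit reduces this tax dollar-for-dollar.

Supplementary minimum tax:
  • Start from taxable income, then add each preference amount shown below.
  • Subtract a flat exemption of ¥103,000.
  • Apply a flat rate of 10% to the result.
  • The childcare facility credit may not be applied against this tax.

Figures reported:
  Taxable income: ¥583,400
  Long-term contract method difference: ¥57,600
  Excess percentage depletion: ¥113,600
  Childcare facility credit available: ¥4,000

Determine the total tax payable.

General income tax:
  ¥396,000 × 11% = ¥43,560
  ¥57,000 × 23% = ¥13,110
  ¥130,400 × 33% = ¥43,032
  → ¥99,702
  Less childcare facility credit ¥4,000 → ¥95,702

Supplementary minimum tax:
  Adjusted income: ¥583,400 + ¥57,600 + ¥113,600 = ¥754,600
  Less exemption ¥103,000 → base ¥651,600
  ¥651,600 × 10% = ¥65,160

¥95,702 > ¥65,160, so the general income tax governs.

¥95,702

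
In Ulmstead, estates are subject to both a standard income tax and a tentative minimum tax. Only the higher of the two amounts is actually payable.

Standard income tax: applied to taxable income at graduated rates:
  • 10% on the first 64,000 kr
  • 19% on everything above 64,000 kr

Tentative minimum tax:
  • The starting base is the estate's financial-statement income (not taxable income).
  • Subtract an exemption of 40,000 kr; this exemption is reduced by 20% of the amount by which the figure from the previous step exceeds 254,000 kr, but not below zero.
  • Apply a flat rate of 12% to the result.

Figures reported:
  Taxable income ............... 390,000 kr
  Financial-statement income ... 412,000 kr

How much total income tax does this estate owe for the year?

68,340 kr

Standard income tax:
  64,000 kr × 10% = 6,400 kr
  326,000 kr × 19% = 61,940 kr
  → 68,340 kr

Tentative minimum tax:
  Base (financial-statement income): 412,000 kr
  Exemption: 40,000 kr − 20% × (412,000 kr − 254,000 kr) = 40,000 kr − 31,600 kr = 8,400 kr
  Base: 412,000 kr − 8,400 kr = 403,600 kr
  403,600 kr × 12% = 48,432 kr

68,340 kr > 48,432 kr, so the standard income tax governs.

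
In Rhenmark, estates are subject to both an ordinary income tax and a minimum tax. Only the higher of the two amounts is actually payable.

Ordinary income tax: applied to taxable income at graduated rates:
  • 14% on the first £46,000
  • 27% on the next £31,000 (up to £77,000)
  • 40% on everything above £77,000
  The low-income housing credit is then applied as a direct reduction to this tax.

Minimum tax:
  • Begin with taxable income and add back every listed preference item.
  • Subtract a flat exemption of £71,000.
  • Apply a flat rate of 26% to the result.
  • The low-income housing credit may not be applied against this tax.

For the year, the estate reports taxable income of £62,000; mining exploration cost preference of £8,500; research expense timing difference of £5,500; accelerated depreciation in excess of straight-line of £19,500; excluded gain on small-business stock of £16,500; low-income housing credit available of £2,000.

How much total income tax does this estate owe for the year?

£10,660

Minimum tax:
  Adjusted income: £62,000 + £8,500 + £5,500 + £19,500 + £16,500 = £112,000
  Less exemption £71,000 → base £41,000
  £41,000 × 26% = £10,660

Ordinary income tax:
  £46,000 × 14% = £6,440
  £16,000 × 27% = £4,320
  → £10,760
  Less low-income housing credit £2,000 → £8,760

£10,660 > £8,760, so the minimum tax is the binding amount.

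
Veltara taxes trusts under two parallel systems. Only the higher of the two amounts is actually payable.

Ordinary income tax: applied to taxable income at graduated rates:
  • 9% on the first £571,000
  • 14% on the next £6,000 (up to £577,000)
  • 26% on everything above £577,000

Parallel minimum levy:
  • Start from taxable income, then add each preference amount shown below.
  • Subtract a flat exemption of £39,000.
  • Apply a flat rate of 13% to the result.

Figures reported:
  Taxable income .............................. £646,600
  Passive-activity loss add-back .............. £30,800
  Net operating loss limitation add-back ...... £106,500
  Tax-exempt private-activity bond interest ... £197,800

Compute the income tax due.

Parallel minimum levy:
  Adjusted income: £646,600 + £30,800 + £106,500 + £197,800 = £981,700
  Less exemption £39,000 → base £942,700
  £942,700 × 13% = £122,551

Ordinary income tax:
  £571,000 × 9% = £51,390
  £6,000 × 14% = £840
  £69,600 × 26% = £18,096
  → £70,326

£122,551 > £70,326, so the parallel minimum levy is the binding amount.

£122,551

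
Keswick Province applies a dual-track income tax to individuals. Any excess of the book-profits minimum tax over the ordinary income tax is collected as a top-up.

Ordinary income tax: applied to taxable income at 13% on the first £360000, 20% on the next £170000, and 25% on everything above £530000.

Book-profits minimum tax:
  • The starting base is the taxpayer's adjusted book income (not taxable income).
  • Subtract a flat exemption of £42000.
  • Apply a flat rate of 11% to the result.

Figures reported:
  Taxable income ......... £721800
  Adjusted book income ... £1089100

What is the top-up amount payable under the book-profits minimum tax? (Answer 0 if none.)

£0

Book-profits minimum tax:
  Base (adjusted book income): £1089100
  Less exemption £42000 → base £1047100
  £1047100 × 11% = £115181

Ordinary income tax:
  £360000 × 13% = £46800
  £170000 × 20% = £34000
  £191800 × 25% = £47950
  → £128750

£115181 ≤ £128750, so no add-on is due.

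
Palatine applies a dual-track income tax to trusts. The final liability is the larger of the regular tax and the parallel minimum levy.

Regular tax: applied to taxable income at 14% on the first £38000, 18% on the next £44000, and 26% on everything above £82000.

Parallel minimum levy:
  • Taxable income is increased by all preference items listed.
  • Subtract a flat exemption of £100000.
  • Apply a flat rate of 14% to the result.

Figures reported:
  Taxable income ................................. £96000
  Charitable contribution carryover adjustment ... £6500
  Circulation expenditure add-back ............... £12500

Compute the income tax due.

Regular tax:
  £38000 × 14% = £5320
  £44000 × 18% = £7920
  £14000 × 26% = £3640
  → £16880

Parallel minimum levy:
  Adjusted income: £96000 + £6500 + £12500 = £115000
  Less exemption £100000 → base £15000
  £15000 × 14% = £2100

£16880 > £2100, so the regular tax governs.

£16880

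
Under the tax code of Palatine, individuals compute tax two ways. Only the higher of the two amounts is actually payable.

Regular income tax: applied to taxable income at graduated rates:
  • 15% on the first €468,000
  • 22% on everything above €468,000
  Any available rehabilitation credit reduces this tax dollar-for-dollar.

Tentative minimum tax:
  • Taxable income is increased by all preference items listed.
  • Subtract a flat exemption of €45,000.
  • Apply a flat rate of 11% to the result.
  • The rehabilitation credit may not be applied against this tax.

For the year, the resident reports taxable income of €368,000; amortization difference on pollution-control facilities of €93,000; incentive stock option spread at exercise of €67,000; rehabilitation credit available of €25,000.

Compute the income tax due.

€53,130

Regular income tax:
  €368,000 × 15% = €55,200
  Less rehabilitation credit €25,000 → €30,200

Tentative minimum tax:
  Adjusted income: €368,000 + €93,000 + €67,000 = €528,000
  Less exemption €45,000 → base €483,000
  €483,000 × 11% = €53,130

€53,130 > €30,200, so the tentative minimum tax is the binding amount.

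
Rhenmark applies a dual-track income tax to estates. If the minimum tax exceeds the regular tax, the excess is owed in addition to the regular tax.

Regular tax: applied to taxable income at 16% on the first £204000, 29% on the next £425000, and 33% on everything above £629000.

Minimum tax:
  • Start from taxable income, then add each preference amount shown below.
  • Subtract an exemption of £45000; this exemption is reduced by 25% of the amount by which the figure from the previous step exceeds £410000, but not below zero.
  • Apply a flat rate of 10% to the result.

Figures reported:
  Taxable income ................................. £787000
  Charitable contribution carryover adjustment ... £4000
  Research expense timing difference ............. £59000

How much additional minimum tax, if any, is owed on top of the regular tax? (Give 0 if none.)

£0

Minimum tax:
  Adjusted income: £787000 + £4000 + £59000 = £850000
  Exemption: 25% × (£850000 − £410000) = £110000 ≥ £45000, so the exemption is fully phased out
  Base: £850000 − £0 = £850000
  £850000 × 10% = £85000

Regular tax:
  £204000 × 16% = £32640
  £425000 × 29% = £123250
  £158000 × 33% = £52140
  → £208030

£85000 ≤ £208030, so no add-on is due.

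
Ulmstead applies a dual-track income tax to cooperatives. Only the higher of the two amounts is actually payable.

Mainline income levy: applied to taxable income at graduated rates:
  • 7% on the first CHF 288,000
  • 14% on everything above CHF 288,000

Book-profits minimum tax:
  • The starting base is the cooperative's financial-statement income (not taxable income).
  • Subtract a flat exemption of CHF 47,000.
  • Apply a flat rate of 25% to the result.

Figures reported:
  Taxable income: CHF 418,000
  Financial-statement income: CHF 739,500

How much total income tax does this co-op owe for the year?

CHF 173,125

Mainline income levy:
  CHF 288,000 × 7% = CHF 20,160
  CHF 130,000 × 14% = CHF 18,200
  → CHF 38,360

Book-profits minimum tax:
  Base (financial-statement income): CHF 739,500
  Less exemption CHF 47,000 → base CHF 692,500
  CHF 692,500 × 25% = CHF 173,125

CHF 173,125 > CHF 38,360, so the book-profits minimum tax is the binding amount.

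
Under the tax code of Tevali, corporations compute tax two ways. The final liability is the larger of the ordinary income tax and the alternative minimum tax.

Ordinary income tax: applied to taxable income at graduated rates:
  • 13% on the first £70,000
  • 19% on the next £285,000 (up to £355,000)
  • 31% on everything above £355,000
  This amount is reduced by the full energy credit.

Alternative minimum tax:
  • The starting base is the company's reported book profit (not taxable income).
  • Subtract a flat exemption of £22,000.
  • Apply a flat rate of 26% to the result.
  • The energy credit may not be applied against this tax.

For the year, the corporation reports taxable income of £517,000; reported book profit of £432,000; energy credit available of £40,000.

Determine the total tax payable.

Ordinary income tax:
  £70,000 × 13% = £9,100
  £285,000 × 19% = £54,150
  £162,000 × 31% = £50,220
  → £113,470
  Less energy credit £40,000 → £73,470

Alternative minimum tax:
  Base (reported book profit): £432,000
  Less exemption £22,000 → base £410,000
  £410,000 × 26% = £106,600

£106,600 > £73,470, so the alternative minimum tax is the binding amount.

£106,600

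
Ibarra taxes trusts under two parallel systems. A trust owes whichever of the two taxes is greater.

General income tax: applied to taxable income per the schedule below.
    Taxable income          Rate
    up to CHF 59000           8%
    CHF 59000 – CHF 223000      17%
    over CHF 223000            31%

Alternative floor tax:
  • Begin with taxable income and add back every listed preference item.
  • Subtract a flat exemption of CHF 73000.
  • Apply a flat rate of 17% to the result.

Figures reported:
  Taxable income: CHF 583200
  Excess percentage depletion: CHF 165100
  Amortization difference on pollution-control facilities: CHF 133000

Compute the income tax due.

General income tax:
  CHF 59000 × 8% = CHF 4720
  CHF 164000 × 17% = CHF 27880
  CHF 360200 × 31% = CHF 111662
  → CHF 144262

Alternative floor tax:
  Adjusted income: CHF 583200 + CHF 165100 + CHF 133000 = CHF 881300
  Less exemption CHF 73000 → base CHF 808300
  CHF 808300 × 17% = CHF 137411

CHF 144262 > CHF 137411, so the general income tax governs.

CHF 144262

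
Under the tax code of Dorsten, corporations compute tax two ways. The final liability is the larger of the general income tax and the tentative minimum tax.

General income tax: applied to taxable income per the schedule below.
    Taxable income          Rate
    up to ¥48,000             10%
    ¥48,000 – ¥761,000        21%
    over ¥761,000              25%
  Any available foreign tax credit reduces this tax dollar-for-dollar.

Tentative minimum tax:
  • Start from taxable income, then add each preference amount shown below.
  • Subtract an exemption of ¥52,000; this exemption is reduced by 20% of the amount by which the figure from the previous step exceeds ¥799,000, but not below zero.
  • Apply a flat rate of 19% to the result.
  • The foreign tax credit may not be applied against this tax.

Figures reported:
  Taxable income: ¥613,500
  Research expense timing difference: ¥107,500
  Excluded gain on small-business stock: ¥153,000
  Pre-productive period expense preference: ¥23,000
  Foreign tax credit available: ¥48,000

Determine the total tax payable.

¥164,274

General income tax:
  ¥48,000 × 10% = ¥4,800
  ¥565,500 × 21% = ¥118,755
  → ¥123,555
  Less foreign tax credit ¥48,000 → ¥75,555

Tentative minimum tax:
  Adjusted income: ¥613,500 + ¥107,500 + ¥153,000 + ¥23,000 = ¥897,000
  Exemption: ¥52,000 − 20% × (¥897,000 − ¥799,000) = ¥52,000 − ¥19,600 = ¥32,400
  Base: ¥897,000 − ¥32,400 = ¥864,600
  ¥864,600 × 19% = ¥164,274

¥164,274 > ¥75,555, so the tentative minimum tax is the binding amount.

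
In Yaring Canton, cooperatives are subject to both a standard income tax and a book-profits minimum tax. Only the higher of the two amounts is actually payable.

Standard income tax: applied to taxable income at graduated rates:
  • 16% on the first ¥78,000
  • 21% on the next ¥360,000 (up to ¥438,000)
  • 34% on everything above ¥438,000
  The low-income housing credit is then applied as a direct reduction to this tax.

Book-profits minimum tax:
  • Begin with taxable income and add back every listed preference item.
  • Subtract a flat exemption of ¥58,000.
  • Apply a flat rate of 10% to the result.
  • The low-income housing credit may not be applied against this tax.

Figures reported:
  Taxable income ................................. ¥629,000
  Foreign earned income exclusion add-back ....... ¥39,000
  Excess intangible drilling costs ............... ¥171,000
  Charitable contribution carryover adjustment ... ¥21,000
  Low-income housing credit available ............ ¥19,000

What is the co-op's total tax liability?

Book-profits minimum tax:
  Adjusted income: ¥629,000 + ¥39,000 + ¥171,000 + ¥21,000 = ¥860,000
  Less exemption ¥58,000 → base ¥802,000
  ¥802,000 × 10% = ¥80,200

Standard income tax:
  ¥78,000 × 16% = ¥12,480
  ¥360,000 × 21% = ¥75,600
  ¥191,000 × 34% = ¥64,940
  → ¥153,020
  Less low-income housing credit ¥19,000 → ¥134,020

¥134,020 > ¥80,200, so the standard income tax governs.

¥134,020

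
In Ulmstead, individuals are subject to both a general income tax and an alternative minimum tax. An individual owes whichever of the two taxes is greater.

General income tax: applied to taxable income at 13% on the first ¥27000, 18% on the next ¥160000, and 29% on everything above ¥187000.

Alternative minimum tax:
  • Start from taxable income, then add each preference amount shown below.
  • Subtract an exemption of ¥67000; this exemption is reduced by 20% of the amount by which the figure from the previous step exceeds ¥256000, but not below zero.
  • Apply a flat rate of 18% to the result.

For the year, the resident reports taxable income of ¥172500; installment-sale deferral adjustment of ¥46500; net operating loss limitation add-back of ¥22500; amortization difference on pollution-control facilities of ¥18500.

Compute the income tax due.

¥34884

Alternative minimum tax:
  Adjusted income: ¥172500 + ¥46500 + ¥22500 + ¥18500 = ¥260000
  Exemption: ¥67000 − 20% × (¥260000 − ¥256000) = ¥67000 − ¥800 = ¥66200
  Base: ¥260000 − ¥66200 = ¥193800
  ¥193800 × 18% = ¥34884

General income tax:
  ¥27000 × 13% = ¥3510
  ¥145500 × 18% = ¥26190
  → ¥29700

¥34884 > ¥29700, so the alternative minimum tax is the binding amount.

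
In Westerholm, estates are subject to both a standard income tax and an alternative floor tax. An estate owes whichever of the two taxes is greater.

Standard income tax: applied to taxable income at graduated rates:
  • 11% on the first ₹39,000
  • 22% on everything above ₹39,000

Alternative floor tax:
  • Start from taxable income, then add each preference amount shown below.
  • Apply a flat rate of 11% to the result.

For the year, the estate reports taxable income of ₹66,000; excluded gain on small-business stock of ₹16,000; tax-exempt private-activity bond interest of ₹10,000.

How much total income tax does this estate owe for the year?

Alternative floor tax:
  Adjusted income: ₹66,000 + ₹16,000 + ₹10,000 = ₹92,000
  ₹92,000 × 11% = ₹10,120

Standard income tax:
  ₹39,000 × 11% = ₹4,290
  ₹27,000 × 22% = ₹5,940
  → ₹10,230

₹10,230 > ₹10,120, so the standard income tax governs.

₹10,230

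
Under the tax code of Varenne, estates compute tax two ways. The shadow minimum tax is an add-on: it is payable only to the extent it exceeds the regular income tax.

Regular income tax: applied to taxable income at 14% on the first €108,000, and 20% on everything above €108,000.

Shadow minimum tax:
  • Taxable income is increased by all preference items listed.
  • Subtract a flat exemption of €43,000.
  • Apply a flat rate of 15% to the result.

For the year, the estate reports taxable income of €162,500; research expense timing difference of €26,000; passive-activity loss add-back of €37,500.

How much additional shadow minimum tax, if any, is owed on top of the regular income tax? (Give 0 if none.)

Shadow minimum tax:
  Adjusted income: €162,500 + €26,000 + €37,500 = €226,000
  Less exemption €43,000 → base €183,000
  €183,000 × 15% = €27,450

Regular income tax:
  €108,000 × 14% = €15,120
  €54,500 × 20% = €10,900
  → €26,020

Excess of shadow minimum tax over regular income tax: €27,450 − €26,020 = €1,430.

€1,430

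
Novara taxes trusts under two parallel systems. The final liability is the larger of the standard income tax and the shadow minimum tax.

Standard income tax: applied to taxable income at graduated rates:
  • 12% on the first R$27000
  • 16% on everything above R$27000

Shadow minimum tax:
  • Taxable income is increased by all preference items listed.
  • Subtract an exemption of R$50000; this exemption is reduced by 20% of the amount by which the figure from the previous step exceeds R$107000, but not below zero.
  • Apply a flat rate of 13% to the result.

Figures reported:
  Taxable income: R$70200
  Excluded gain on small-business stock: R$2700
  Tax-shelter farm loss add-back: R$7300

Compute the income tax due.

R$10152

Shadow minimum tax:
  Adjusted income: R$70200 + R$2700 + R$7300 = R$80200
  Exemption: R$80200 ≤ R$107000, so full R$50000 applies
  Base: R$80200 − R$50000 = R$30200
  R$30200 × 13% = R$3926

Standard income tax:
  R$27000 × 12% = R$3240
  R$43200 × 16% = R$6912
  → R$10152

R$10152 > R$3926, so the standard income tax governs.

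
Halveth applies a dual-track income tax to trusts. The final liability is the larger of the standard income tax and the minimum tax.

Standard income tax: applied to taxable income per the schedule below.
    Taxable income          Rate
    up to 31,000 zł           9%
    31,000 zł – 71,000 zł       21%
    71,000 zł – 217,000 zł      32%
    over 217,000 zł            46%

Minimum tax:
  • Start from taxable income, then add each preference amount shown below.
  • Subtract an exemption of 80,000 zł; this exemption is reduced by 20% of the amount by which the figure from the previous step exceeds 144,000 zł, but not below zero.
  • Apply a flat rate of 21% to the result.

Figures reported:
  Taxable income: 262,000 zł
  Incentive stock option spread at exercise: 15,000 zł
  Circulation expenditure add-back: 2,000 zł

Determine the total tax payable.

Minimum tax:
  Adjusted income: 262,000 zł + 15,000 zł + 2,000 zł = 279,000 zł
  Exemption: 80,000 zł − 20% × (279,000 zł − 144,000 zł) = 80,000 zł − 27,000 zł = 53,000 zł
  Base: 279,000 zł − 53,000 zł = 226,000 zł
  226,000 zł × 21% = 47,460 zł

Standard income tax:
  31,000 zł × 9% = 2,790 zł
  40,000 zł × 21% = 8,400 zł
  146,000 zł × 32% = 46,720 zł
  45,000 zł × 46% = 20,700 zł
  → 78,610 zł

78,610 zł > 47,460 zł, so the standard income tax governs.

78,610 zł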